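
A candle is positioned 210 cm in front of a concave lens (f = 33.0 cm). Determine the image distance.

28.5 cm

For a concave lens, f = -33.0 cm.
Lens equation: 1/d_i = 1/f − 1/d_o = 1/(-33.00) − 1/(210) = -0.03030 − 0.004762 = -0.03506, so d_i = -28.5 cm.
The image is virtual, upright and reduced, on the same side as the object.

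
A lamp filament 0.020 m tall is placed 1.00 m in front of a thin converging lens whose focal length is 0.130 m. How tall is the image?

0.00299 m

1/d_i = 1/f − 1/d_o = 1/(0.1300) − 1/(1.00) = 6.692, so d_i = 0.1494 m.
m = −d_i/d_o = -0.1494.
|h_i| = |m|·h_o = 0.1494 × 0.020 = 0.00299 m. The image is real, inverted and reduced, on the far side of the lens.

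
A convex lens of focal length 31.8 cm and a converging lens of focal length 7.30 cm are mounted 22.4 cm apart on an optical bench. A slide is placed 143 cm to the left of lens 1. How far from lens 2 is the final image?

5.23 cm

Lens 1: 1/d_i1 = 1/f₁ − 1/d_o1 = 1/(31.8) − 1/(143) = 0.02445, so d_i1 = 40.89 cm.
The intermediate image is 40.89 cm to the right of lens 1, which lies 18.49 cm to the right of lens 2 — a virtual object — so d_o2 = −18.49 cm.
Lens 2: 1/d_i2 = 1/f₂ − 1/d_o2 = 1/(7.30) − 1/(-18.49) = 0.1911, so d_i2 = 5.23 cm.
The final image is real, 5.23 cm to the right of lens 2 (overall magnification ≈ -0.081).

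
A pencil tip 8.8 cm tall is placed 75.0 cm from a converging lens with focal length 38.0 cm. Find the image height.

1/d_i = 1/f − 1/d_o = 1/(38.00) − 1/(75.0) = 0.01298, so d_i = 77.03 cm.
m = −d_i/d_o = -1.027.
|h_i| = |m|·h_o = 1.027 × 8.8 = 9.04 cm. The image is real, inverted and enlarged, on the far side of the lens.

9.04 cm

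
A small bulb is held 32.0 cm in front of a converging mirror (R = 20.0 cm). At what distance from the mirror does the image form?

14.5 cm

f = R/2 = 20.0/2 = 10.00 cm.
Mirror equation: 1/s_i = 1/f − 1/s_o = 1/(10.00) − 1/(32.0) = 0.1000 − 0.03125 = 0.06875, so s_i = 14.5 cm.
The image is real, inverted and reduced, in front of the mirror.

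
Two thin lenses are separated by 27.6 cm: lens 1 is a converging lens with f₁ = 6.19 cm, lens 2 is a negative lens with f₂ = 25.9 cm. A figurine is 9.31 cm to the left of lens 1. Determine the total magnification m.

Lens 1: 1/d_i1 = 1/(6.19) − 1/(9.31) = 0.05414, so d_i1 = 18.47 cm; m₁ = −d_i1/d_o1 = -1.984.
d_o2 = 27.6 − (18.47) = 9.130 cm.
f₂ = −25.9 cm (diverging).
Lens 2: 1/d_i2 = 1/(-25.9) − 1/(9.130) = -0.1481, so d_i2 = -6.750 cm; m₂ = −d_i2/d_o2 = +0.7394.
m = m₁·m₂ = (-1.984)(+0.7394) = -1.47.

m = -1.47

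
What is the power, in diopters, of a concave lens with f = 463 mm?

P = -2.16 D

For a concave lens, f = −463 mm.
f = -46.3 cm = -0.463 m.
P = 1/f = 1/(-0.463 m) = -2.16 D.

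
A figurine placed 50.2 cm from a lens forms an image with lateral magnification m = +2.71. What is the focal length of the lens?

f = 79.6 cm (converging)

m = −d_i/d_o ⇒ d_i = −m·d_o = −(+2.71)·(50.2) = -136.0 cm.
1/f = 1/d_o + 1/d_i = 1/(50.2) + 1/(-136.0) = 0.01257, so f = 79.6 cm.
Since f is positive, the lens is converging.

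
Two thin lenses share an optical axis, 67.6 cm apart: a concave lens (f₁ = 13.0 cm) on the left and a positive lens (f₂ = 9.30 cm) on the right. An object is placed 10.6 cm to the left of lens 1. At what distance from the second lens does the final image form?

Lens 1 is diverging, so f₁ = −13.0 cm.
Lens 1: 1/d_i1 = 1/f₁ − 1/d_o1 = 1/(-13.0) − 1/(10.6) = -0.1713, so d_i1 = -5.839 cm.
The intermediate image is 5.839 cm to the left of lens 1 (virtual), which is 67.6 − (-5.839) = 73.44 cm to the left of lens 2, so d_o2 = +73.44 cm.
Lens 2: 1/d_i2 = 1/f₂ − 1/d_o2 = 1/(9.30) − 1/(73.44) = 0.09391, so d_i2 = 10.6 cm.
The final image is real, 10.6 cm to the right of lens 2 (overall magnification ≈ -0.080).

10.6 cm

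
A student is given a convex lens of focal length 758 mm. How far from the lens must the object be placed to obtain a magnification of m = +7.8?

m = −d_i/d_o ⇒ d_i = −m·d_o.
1/f = 1/d_o + 1/d_i = 1/d_o − 1/(m·d_o) = (1 − 1/m)/d_o, so d_o = f(1 − 1/m) = (758.0)(1 − 1/(+7.8)) = 661 mm.

661 mm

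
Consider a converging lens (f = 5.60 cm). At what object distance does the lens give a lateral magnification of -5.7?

6.58 cm

m = −d_i/d_o ⇒ d_i = −m·d_o.
1/f = 1/d_o + 1/d_i = 1/d_o − 1/(m·d_o) = (1 − 1/m)/d_o, so d_o = f(1 − 1/m) = (5.600)(1 − 1/(-5.7)) = 6.58 cm.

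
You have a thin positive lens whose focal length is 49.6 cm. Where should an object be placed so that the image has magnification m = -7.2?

56.5 cm

m = −d_i/d_o ⇒ d_i = −m·d_o.
1/f = 1/d_o + 1/d_i = 1/d_o − 1/(m·d_o) = (1 − 1/m)/d_o, so d_o = f(1 − 1/m) = (49.60)(1 − 1/(-7.2)) = 56.5 cm.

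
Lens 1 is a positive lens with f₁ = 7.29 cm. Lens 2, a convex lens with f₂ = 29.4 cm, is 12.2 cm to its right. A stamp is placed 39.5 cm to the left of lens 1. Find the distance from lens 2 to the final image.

3.67 cm

Lens 1: 1/d_i1 = 1/f₁ − 1/d_o1 = 1/(7.29) − 1/(39.5) = 0.1119, so d_i1 = 8.940 cm.
The intermediate image is 8.940 cm to the right of lens 1, which is 12.2 − (8.940) = 3.260 cm to the left of lens 2, so d_o2 = +3.260 cm.
Lens 2: 1/d_i2 = 1/f₂ − 1/d_o2 = 1/(29.4) − 1/(3.260) = -0.2727, so d_i2 = -3.67 cm.
The final image is virtual, 3.67 cm to the left of lens 2 (overall magnification ≈ -0.25).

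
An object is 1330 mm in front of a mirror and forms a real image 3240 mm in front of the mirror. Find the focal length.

Real image ⇒ d_i = +3240 mm.
1/f = 1/d_o + 1/d_i = 1/(1330) + 1/(3240) = 0.001061, so f = 943 mm.
Since f is positive, the mirror is concave.

f = 943 mm (concave)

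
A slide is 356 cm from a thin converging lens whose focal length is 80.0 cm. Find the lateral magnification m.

m = -0.290

1/d_i = 1/f − 1/d_o = 1/(80.00) − 1/(356) = 0.009691, so d_i = 103.2 cm.
m = −d_i/d_o = −(103.2)/(356) = -0.290.
The image is real, inverted and reduced, on the far side of the lens.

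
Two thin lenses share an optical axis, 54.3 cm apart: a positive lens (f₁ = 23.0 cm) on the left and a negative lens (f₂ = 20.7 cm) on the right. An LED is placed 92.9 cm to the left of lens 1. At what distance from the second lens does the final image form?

11.1 cm

Lens 1: 1/d_i1 = 1/f₁ − 1/d_o1 = 1/(23.0) − 1/(92.9) = 0.03271, so d_i1 = 30.57 cm.
The intermediate image is 30.57 cm to the right of lens 1, which is 54.3 − (30.57) = 23.73 cm to the left of lens 2, so d_o2 = +23.73 cm.
Lens 2 is diverging, so f₂ = −20.7 cm.
Lens 2: 1/d_i2 = 1/f₂ − 1/d_o2 = 1/(-20.7) − 1/(23.73) = -0.09045, so d_i2 = -11.1 cm.
The final image is virtual, 11.1 cm to the left of lens 2 (overall magnification ≈ -0.15).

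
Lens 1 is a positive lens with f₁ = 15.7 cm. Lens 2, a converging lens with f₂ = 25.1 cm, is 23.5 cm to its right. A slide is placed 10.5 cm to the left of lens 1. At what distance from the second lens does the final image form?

46.0 cm

Lens 1: 1/d_i1 = 1/f₁ − 1/d_o1 = 1/(15.7) − 1/(10.5) = -0.03154, so d_i1 = -31.70 cm.
The intermediate image is 31.70 cm to the left of lens 1 (virtual), which is 23.5 − (-31.70) = 55.20 cm to the left of lens 2, so d_o2 = +55.20 cm.
Lens 2: 1/d_i2 = 1/f₂ − 1/d_o2 = 1/(25.1) − 1/(55.20) = 0.02172, so d_i2 = 46.0 cm.
The final image is real, 46.0 cm to the right of lens 2 (overall magnification ≈ -2.5).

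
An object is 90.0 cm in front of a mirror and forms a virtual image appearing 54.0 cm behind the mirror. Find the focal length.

Virtual image ⇒ d_i = −54.0 cm.
1/f = 1/d_o + 1/d_i = 1/(90.0) + 1/(-54.0) = -0.007407, so f = -135 cm.
Since f is negative, the mirror is convex.

f = -135 cm (convex)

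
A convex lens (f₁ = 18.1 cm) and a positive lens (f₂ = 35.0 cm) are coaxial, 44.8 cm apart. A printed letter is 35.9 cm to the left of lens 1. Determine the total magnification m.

m = -1.33

Lens 1: 1/d_i1 = 1/(18.1) − 1/(35.9) = 0.02739, so d_i1 = 36.51 cm; m₁ = −d_i1/d_o1 = -1.017.
d_o2 = 44.8 − (36.51) = 8.290 cm.
Lens 2: 1/d_i2 = 1/(35.0) − 1/(8.290) = -0.09206, so d_i2 = -10.86 cm; m₂ = −d_i2/d_o2 = +1.310.
m = m₁·m₂ = (-1.017)(+1.310) = -1.33.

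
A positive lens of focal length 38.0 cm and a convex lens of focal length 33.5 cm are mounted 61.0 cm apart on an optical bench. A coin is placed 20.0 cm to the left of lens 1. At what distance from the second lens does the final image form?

49.6 cm

Lens 1: 1/d_i1 = 1/f₁ − 1/d_o1 = 1/(38.0) − 1/(20.0) = -0.02368, so d_i1 = -42.22 cm.
The intermediate image is 42.22 cm to the left of lens 1 (virtual), which is 61.0 − (-42.22) = 103.2 cm to the left of lens 2, so d_o2 = +103.2 cm.
Lens 2: 1/d_i2 = 1/f₂ − 1/d_o2 = 1/(33.5) − 1/(103.2) = 0.02016, so d_i2 = 49.6 cm.
The final image is real, 49.6 cm to the right of lens 2 (overall magnification ≈ -1.0).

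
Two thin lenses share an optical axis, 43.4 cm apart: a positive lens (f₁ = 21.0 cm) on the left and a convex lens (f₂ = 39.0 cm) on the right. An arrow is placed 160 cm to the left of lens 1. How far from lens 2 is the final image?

Lens 1: 1/d_i1 = 1/f₁ − 1/d_o1 = 1/(21.0) − 1/(160) = 0.04137, so d_i1 = 24.17 cm.
The intermediate image is 24.17 cm to the right of lens 1, which is 43.4 − (24.17) = 19.23 cm to the left of lens 2, so d_o2 = +19.23 cm.
Lens 2: 1/d_i2 = 1/f₂ − 1/d_o2 = 1/(39.0) − 1/(19.23) = -0.02636, so d_i2 = -37.9 cm.
The final image is virtual, 37.9 cm to the left of lens 2 (overall magnification ≈ -0.30).

37.9 cm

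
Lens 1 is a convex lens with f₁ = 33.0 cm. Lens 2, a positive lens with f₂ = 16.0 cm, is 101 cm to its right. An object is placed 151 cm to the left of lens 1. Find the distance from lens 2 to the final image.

Lens 1: 1/d_i1 = 1/f₁ − 1/d_o1 = 1/(33.0) − 1/(151) = 0.02368, so d_i1 = 42.23 cm.
The intermediate image is 42.23 cm to the right of lens 1, which is 101 − (42.23) = 58.77 cm to the left of lens 2, so d_o2 = +58.77 cm.
Lens 2: 1/d_i2 = 1/f₂ − 1/d_o2 = 1/(16.0) − 1/(58.77) = 0.04548, so d_i2 = 22.0 cm.
The final image is real, 22.0 cm to the right of lens 2 (overall magnification ≈ 0.10).

22.0 cm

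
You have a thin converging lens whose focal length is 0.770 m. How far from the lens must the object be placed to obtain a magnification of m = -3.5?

m = −d_i/d_o ⇒ d_i = −m·d_o.
1/f = 1/d_o + 1/d_i = 1/d_o − 1/(m·d_o) = (1 − 1/m)/d_o, so d_o = f(1 − 1/m) = (0.7700)(1 − 1/(-3.5)) = 0.990 m.

0.990 m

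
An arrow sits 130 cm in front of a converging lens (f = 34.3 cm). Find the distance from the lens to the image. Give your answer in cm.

46.6 cm

Lens equation: 1/q = 1/f − 1/p = 1/(34.30) − 1/(130) = 0.02915 − 0.007692 = 0.02146, so q = 46.6 cm.
The image is real, inverted and reduced, on the far side of the lens.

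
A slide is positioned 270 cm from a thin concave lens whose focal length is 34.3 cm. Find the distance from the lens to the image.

For a concave lens, f = -34.3 cm.
Thin-lens equation: 1/q = 1/f − 1/p = 1/(-34.30) − 1/(270) = -0.02915 − 0.003704 = -0.03286, so q = -30.4 cm.
The image is virtual, upright and reduced, on the same side as the object.

30.4 cm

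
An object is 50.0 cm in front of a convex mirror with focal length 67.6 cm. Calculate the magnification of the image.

m = +0.575

For a convex mirror, f = -67.6 cm.
1/d_i = 1/f − 1/d_o = 1/(-67.60) − 1/(50.0) = -0.03479, so d_i = -28.74 cm.
m = −d_i/d_o = −(-28.74)/(50.0) = +0.575.
The image is virtual, upright and reduced, behind the mirror.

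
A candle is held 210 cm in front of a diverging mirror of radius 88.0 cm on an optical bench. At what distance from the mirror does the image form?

f = R/2 = 88.0/2 = 44.00 cm; for a diverging mirror, f = -44.00 cm.
Mirror equation: 1/v = 1/f − 1/u = 1/(-44.00) − 1/(210) = -0.02273 − 0.004762 = -0.02749, so v = -36.4 cm.
The image is virtual, upright and reduced, behind the mirror.

36.4 cm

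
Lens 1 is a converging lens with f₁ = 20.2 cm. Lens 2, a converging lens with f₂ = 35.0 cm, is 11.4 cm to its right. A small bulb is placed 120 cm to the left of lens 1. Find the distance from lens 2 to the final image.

Lens 1: 1/d_i1 = 1/f₁ − 1/d_o1 = 1/(20.2) − 1/(120) = 0.04117, so d_i1 = 24.29 cm.
The intermediate image is 24.29 cm to the right of lens 1, which lies 12.89 cm to the right of lens 2 — a virtual object — so d_o2 = −12.89 cm.
Lens 2: 1/d_i2 = 1/f₂ − 1/d_o2 = 1/(35.0) − 1/(-12.89) = 0.1062, so d_i2 = 9.42 cm.
The final image is real, 9.42 cm to the right of lens 2 (overall magnification ≈ -0.15).

9.42 cm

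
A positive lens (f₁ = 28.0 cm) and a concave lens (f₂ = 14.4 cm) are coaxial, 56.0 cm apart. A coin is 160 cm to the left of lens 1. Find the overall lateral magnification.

m = -0.0838

Lens 1: 1/d_i1 = 1/(28.0) − 1/(160) = 0.02946, so d_i1 = 33.94 cm; m₁ = −d_i1/d_o1 = -0.2121.
d_o2 = 56.0 − (33.94) = 22.06 cm.
f₂ = −14.4 cm (diverging).
Lens 2: 1/d_i2 = 1/(-14.4) − 1/(22.06) = -0.1148, so d_i2 = -8.713 cm; m₂ = −d_i2/d_o2 = +0.3950.
m = m₁·m₂ = (-0.2121)(+0.3950) = -0.0838.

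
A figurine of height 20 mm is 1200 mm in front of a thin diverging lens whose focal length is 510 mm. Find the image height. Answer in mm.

For a diverging lens, f = -510 mm.
1/d_i = 1/f − 1/d_o = 1/(-510.0) − 1/(1200) = -0.002794, so d_i = -357.9 mm.
m = −d_i/d_o = +0.2982.
|h_i| = |m|·h_o = 0.2982 × 20 = 5.96 mm. The image is virtual, upright and reduced, on the same side as the object.

5.96 mm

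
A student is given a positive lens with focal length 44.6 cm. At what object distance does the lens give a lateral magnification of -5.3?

m = −d_i/d_o ⇒ d_i = −m·d_o.
1/f = 1/d_o + 1/d_i = 1/d_o − 1/(m·d_o) = (1 − 1/m)/d_o, so d_o = f(1 − 1/m) = (44.60)(1 − 1/(-5.3)) = 53.0 cm.

53.0 cm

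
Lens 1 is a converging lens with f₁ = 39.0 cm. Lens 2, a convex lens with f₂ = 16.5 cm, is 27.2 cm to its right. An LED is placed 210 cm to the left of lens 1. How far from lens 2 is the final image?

9.18 cm

Lens 1: 1/d_i1 = 1/f₁ − 1/d_o1 = 1/(39.0) − 1/(210) = 0.02088, so d_i1 = 47.89 cm.
The intermediate image is 47.89 cm to the right of lens 1, which lies 20.69 cm to the right of lens 2 — a virtual object — so d_o2 = −20.69 cm.
Lens 2: 1/d_i2 = 1/f₂ − 1/d_o2 = 1/(16.5) − 1/(-20.69) = 0.1089, so d_i2 = 9.18 cm.
The final image is real, 9.18 cm to the right of lens 2 (overall magnification ≈ -0.10).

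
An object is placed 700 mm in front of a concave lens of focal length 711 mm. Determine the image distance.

For a concave lens, f = -711 mm.
Lens equation: 1/v = 1/f − 1/u = 1/(-711.0) − 1/(700) = -0.001406 − 0.001429 = -0.002835, so v = -353 mm.
The image is virtual, upright and reduced, on the same side as the object.

353 mm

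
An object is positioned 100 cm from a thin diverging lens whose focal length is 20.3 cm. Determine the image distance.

For a diverging lens, f = -20.3 cm.
Lens equation: 1/q = 1/f − 1/p = 1/(-20.30) − 1/(100) = -0.04926 − 0.01000 = -0.05926, so q = -16.9 cm.
The image is virtual, upright and reduced, on the same side as the object.

16.9 cm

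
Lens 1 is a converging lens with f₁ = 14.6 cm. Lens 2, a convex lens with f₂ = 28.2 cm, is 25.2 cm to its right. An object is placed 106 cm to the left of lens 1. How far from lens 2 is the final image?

11.7 cm

Lens 1: 1/d_i1 = 1/f₁ − 1/d_o1 = 1/(14.6) − 1/(106) = 0.05906, so d_i1 = 16.93 cm.
The intermediate image is 16.93 cm to the right of lens 1, which is 25.2 − (16.93) = 8.270 cm to the left of lens 2, so d_o2 = +8.270 cm.
Lens 2: 1/d_i2 = 1/f₂ − 1/d_o2 = 1/(28.2) − 1/(8.270) = -0.08546, so d_i2 = -11.7 cm.
The final image is virtual, 11.7 cm to the left of lens 2 (overall magnification ≈ -0.23).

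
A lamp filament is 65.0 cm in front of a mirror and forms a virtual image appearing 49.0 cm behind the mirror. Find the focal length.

f = -199 cm (convex)

Virtual image ⇒ d_i = −49.0 cm.
1/f = 1/d_o + 1/d_i = 1/(65.0) + 1/(-49.0) = -0.005024, so f = -199 cm.
Since f is negative, the mirror is convex.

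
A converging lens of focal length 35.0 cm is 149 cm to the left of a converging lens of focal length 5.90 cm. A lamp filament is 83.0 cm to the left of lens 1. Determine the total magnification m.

Lens 1: 1/d_i1 = 1/(35.0) − 1/(83.0) = 0.01652, so d_i1 = 60.52 cm; m₁ = −d_i1/d_o1 = -0.7292.
d_o2 = 149 − (60.52) = 88.48 cm.
Lens 2: 1/d_i2 = 1/(5.90) − 1/(88.48) = 0.1582, so d_i2 = 6.322 cm; m₂ = −d_i2/d_o2 = -0.07145.
m = m₁·m₂ = (-0.7292)(-0.07145) = +0.0521.

m = +0.0521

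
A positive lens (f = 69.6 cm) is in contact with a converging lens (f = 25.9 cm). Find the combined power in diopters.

P = +5.30 D

P₁ = 1/f₁ = 1/(0.696 m) = +1.437 D; P₂ = 1/f₂ = 1/(0.259 m) = +3.861 D.
For thin lenses in contact, P = P₁ + P₂ = (+1.437) + (+3.861) = +5.30 D.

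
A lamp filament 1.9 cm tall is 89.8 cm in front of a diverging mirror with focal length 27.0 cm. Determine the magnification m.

m = +0.231

For a diverging mirror, f = -27.0 cm.
1/d_i = 1/f − 1/d_o = 1/(-27.00) − 1/(89.8) = -0.04817, so d_i = -20.76 cm.
m = −d_i/d_o = −(-20.76)/(89.8) = +0.231.
The image is virtual, upright and reduced, behind the mirror.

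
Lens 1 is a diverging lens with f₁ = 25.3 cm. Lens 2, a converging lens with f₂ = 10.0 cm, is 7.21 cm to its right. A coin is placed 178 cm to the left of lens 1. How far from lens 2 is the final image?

15.2 cm

Lens 1 is diverging, so f₁ = −25.3 cm.
Lens 1: 1/d_i1 = 1/f₁ − 1/d_o1 = 1/(-25.3) − 1/(178) = -0.04514, so d_i1 = -22.15 cm.
The intermediate image is 22.15 cm to the left of lens 1 (virtual), which is 7.21 − (-22.15) = 29.36 cm to the left of lens 2, so d_o2 = +29.36 cm.
Lens 2: 1/d_i2 = 1/f₂ − 1/d_o2 = 1/(10.0) − 1/(29.36) = 0.06594, so d_i2 = 15.2 cm.
The final image is real, 15.2 cm to the right of lens 2 (overall magnification ≈ -0.064).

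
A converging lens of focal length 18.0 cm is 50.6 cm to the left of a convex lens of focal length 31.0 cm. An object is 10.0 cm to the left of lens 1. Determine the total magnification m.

Lens 1: 1/d_i1 = 1/(18.0) − 1/(10.0) = -0.04444, so d_i1 = -22.50 cm; m₁ = −d_i1/d_o1 = +2.250.
d_o2 = 50.6 − (-22.50) = 73.10 cm.
Lens 2: 1/d_i2 = 1/(31.0) − 1/(73.10) = 0.01858, so d_i2 = 53.83 cm; m₂ = −d_i2/d_o2 = -0.7363.
m = m₁·m₂ = (+2.250)(-0.7363) = -1.66.

m = -1.66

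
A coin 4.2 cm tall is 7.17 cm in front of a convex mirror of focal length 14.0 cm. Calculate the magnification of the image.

For a convex mirror, f = -14.0 cm.
1/d_i = 1/f − 1/d_o = 1/(-14.00) − 1/(7.17) = -0.2109, so d_i = -4.742 cm.
m = −d_i/d_o = −(-4.742)/(7.17) = +0.661.
The image is virtual, upright and reduced, behind the mirror.

m = +0.661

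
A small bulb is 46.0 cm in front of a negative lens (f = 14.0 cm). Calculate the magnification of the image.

m = +0.233

For a negative lens, f = -14.0 cm.
1/d_i = 1/f − 1/d_o = 1/(-14.00) − 1/(46.0) = -0.09317, so d_i = -10.73 cm.
m = −d_i/d_o = −(-10.73)/(46.0) = +0.233.
The image is virtual, upright and reduced, on the same side as the object.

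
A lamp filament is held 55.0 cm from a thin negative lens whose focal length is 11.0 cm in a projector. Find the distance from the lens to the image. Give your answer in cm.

For a negative lens, f = -11.0 cm.
Lens equation: 1/q = 1/f − 1/p = 1/(-11.00) − 1/(55.0) = -0.09091 − 0.01818 = -0.1091, so q = -9.17 cm.
The image is virtual, upright and reduced, on the same side as the object.

9.17 cm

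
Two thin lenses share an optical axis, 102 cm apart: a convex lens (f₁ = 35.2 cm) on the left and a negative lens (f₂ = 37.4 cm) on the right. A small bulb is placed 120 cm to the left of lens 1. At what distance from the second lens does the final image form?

Lens 1: 1/d_i1 = 1/f₁ − 1/d_o1 = 1/(35.2) − 1/(120) = 0.02008, so d_i1 = 49.81 cm.
The intermediate image is 49.81 cm to the right of lens 1, which is 102 − (49.81) = 52.19 cm to the left of lens 2, so d_o2 = +52.19 cm.
Lens 2 is diverging, so f₂ = −37.4 cm.
Lens 2: 1/d_i2 = 1/f₂ − 1/d_o2 = 1/(-37.4) − 1/(52.19) = -0.04590, so d_i2 = -21.8 cm.
The final image is virtual, 21.8 cm to the left of lens 2 (overall magnification ≈ -0.17).

21.8 cm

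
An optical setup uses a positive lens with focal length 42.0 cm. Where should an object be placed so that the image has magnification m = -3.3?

m = −d_i/d_o ⇒ d_i = −m·d_o.
1/f = 1/d_o + 1/d_i = 1/d_o − 1/(m·d_o) = (1 − 1/m)/d_o, so d_o = f(1 − 1/m) = (42.00)(1 − 1/(-3.3)) = 54.7 cm.

54.7 cm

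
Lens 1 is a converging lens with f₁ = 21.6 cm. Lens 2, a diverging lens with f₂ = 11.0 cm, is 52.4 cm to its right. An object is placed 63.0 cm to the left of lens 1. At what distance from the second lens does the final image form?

Lens 1: 1/d_i1 = 1/f₁ − 1/d_o1 = 1/(21.6) − 1/(63.0) = 0.03042, so d_i1 = 32.87 cm.
The intermediate image is 32.87 cm to the right of lens 1, which is 52.4 − (32.87) = 19.53 cm to the left of lens 2, so d_o2 = +19.53 cm.
Lens 2 is diverging, so f₂ = −11.0 cm.
Lens 2: 1/d_i2 = 1/f₂ − 1/d_o2 = 1/(-11.0) − 1/(19.53) = -0.1421, so d_i2 = -7.04 cm.
The final image is virtual, 7.04 cm to the left of lens 2 (overall magnification ≈ -0.19).

7.04 cm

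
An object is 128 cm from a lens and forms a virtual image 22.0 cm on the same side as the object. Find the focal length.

Virtual image ⇒ d_i = −22.0 cm.
1/f = 1/d_o + 1/d_i = 1/(128) + 1/(-22.0) = -0.03764, so f = -26.6 cm.
Since f is negative, the lens is diverging.

f = -26.6 cm (diverging)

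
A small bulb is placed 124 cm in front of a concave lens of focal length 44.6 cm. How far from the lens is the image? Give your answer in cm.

32.8 cm

For a concave lens, f = -44.6 cm.
Thin-lens equation: 1/d_i = 1/f − 1/d_o = 1/(-44.60) − 1/(124) = -0.02242 − 0.008065 = -0.03049, so d_i = -32.8 cm.
The image is virtual, upright and reduced, on the same side as the object.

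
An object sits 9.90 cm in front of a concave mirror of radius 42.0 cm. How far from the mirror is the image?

f = R/2 = 42.0/2 = 21.00 cm.
Mirror equation: 1/d_i = 1/f − 1/d_o = 1/(21.00) − 1/(9.90) = 0.04762 − 0.1010 = -0.05339, so d_i = -18.7 cm.
The image is virtual, upright and enlarged, behind the mirror.

18.7 cm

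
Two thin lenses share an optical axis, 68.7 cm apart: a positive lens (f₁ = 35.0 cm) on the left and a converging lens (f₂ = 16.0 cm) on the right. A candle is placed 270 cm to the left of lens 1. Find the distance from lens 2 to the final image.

36.5 cm

Lens 1: 1/d_i1 = 1/f₁ − 1/d_o1 = 1/(35.0) − 1/(270) = 0.02487, so d_i1 = 40.21 cm.
The intermediate image is 40.21 cm to the right of lens 1, which is 68.7 − (40.21) = 28.49 cm to the left of lens 2, so d_o2 = +28.49 cm.
Lens 2: 1/d_i2 = 1/f₂ − 1/d_o2 = 1/(16.0) − 1/(28.49) = 0.02740, so d_i2 = 36.5 cm.
The final image is real, 36.5 cm to the right of lens 2 (overall magnification ≈ 0.19).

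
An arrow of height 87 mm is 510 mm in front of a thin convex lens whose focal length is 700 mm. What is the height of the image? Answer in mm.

1/d_i = 1/f − 1/d_o = 1/(700.0) − 1/(510) = -0.0005322, so d_i = -1879 mm.
m = −d_i/d_o = +3.684.
|h_i| = |m|·h_o = 3.684 × 87 = 321 mm. The image is virtual, upright and enlarged, on the same side as the object.

321 mm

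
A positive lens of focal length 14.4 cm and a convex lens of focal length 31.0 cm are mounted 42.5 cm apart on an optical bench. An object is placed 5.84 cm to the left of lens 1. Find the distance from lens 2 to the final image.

76.1 cm

Lens 1: 1/d_i1 = 1/f₁ − 1/d_o1 = 1/(14.4) − 1/(5.84) = -0.1018, so d_i1 = -9.824 cm.
The intermediate image is 9.824 cm to the left of lens 1 (virtual), which is 42.5 − (-9.824) = 52.32 cm to the left of lens 2, so d_o2 = +52.32 cm.
Lens 2: 1/d_i2 = 1/f₂ − 1/d_o2 = 1/(31.0) − 1/(52.32) = 0.01314, so d_i2 = 76.1 cm.
The final image is real, 76.1 cm to the right of lens 2 (overall magnification ≈ -2.4).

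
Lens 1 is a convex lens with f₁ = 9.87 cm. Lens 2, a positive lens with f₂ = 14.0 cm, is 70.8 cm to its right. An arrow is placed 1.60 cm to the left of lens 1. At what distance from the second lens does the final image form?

17.3 cm

Lens 1: 1/d_i1 = 1/f₁ − 1/d_o1 = 1/(9.87) − 1/(1.60) = -0.5237, so d_i1 = -1.910 cm.
The intermediate image is 1.910 cm to the left of lens 1 (virtual), which is 70.8 − (-1.910) = 72.71 cm to the left of lens 2, so d_o2 = +72.71 cm.
Lens 2: 1/d_i2 = 1/f₂ − 1/d_o2 = 1/(14.0) − 1/(72.71) = 0.05768, so d_i2 = 17.3 cm.
The final image is real, 17.3 cm to the right of lens 2 (overall magnification ≈ -0.28).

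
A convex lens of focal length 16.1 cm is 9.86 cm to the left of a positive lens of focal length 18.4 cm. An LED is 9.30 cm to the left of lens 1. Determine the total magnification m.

m = -3.23

Lens 1: 1/d_i1 = 1/(16.1) − 1/(9.30) = -0.04542, so d_i1 = -22.02 cm; m₁ = −d_i1/d_o1 = +2.368.
d_o2 = 9.86 − (-22.02) = 31.88 cm.
Lens 2: 1/d_i2 = 1/(18.4) − 1/(31.88) = 0.02298, so d_i2 = 43.52 cm; m₂ = −d_i2/d_o2 = -1.365.
m = m₁·m₂ = (+2.368)(-1.365) = -3.23.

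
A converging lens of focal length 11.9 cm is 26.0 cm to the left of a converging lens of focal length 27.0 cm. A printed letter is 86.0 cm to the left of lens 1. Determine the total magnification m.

m = -0.293

Lens 1: 1/d_i1 = 1/(11.9) − 1/(86.0) = 0.07241, so d_i1 = 13.81 cm; m₁ = −d_i1/d_o1 = -0.1606.
d_o2 = 26.0 − (13.81) = 12.19 cm.
Lens 2: 1/d_i2 = 1/(27.0) − 1/(12.19) = -0.04500, so d_i2 = -22.22 cm; m₂ = −d_i2/d_o2 = +1.823.
m = m₁·m₂ = (-0.1606)(+1.823) = -0.293.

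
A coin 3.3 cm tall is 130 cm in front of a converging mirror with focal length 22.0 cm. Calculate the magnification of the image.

m = -0.204

1/d_i = 1/f − 1/d_o = 1/(22.00) − 1/(130) = 0.03776, so d_i = 26.48 cm.
m = −d_i/d_o = −(26.48)/(130) = -0.204.
The image is real, inverted and reduced, in front of the mirror.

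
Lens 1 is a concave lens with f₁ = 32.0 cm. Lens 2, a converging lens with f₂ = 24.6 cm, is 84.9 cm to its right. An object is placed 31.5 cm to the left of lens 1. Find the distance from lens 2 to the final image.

Lens 1 is diverging, so f₁ = −32.0 cm.
Lens 1: 1/d_i1 = 1/f₁ − 1/d_o1 = 1/(-32.0) − 1/(31.5) = -0.06300, so d_i1 = -15.87 cm.
The intermediate image is 15.87 cm to the left of lens 1 (virtual), which is 84.9 − (-15.87) = 100.8 cm to the left of lens 2, so d_o2 = +100.8 cm.
Lens 2: 1/d_i2 = 1/f₂ − 1/d_o2 = 1/(24.6) − 1/(100.8) = 0.03073, so d_i2 = 32.5 cm.
The final image is real, 32.5 cm to the right of lens 2 (overall magnification ≈ -0.16).

32.5 cm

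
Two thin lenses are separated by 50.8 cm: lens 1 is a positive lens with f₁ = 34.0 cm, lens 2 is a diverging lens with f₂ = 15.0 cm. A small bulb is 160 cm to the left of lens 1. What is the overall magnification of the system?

m = -0.179

Lens 1: 1/d_i1 = 1/(34.0) − 1/(160) = 0.02316, so d_i1 = 43.17 cm; m₁ = −d_i1/d_o1 = -0.2698.
d_o2 = 50.8 − (43.17) = 7.630 cm.
f₂ = −15.0 cm (diverging).
Lens 2: 1/d_i2 = 1/(-15.0) − 1/(7.630) = -0.1977, so d_i2 = -5.057 cm; m₂ = −d_i2/d_o2 = +0.6628.
m = m₁·m₂ = (-0.2698)(+0.6628) = -0.179.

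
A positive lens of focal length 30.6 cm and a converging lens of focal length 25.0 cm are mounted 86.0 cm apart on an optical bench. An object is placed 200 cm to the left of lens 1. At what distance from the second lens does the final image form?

Lens 1: 1/d_i1 = 1/f₁ − 1/d_o1 = 1/(30.6) − 1/(200) = 0.02768, so d_i1 = 36.13 cm.
The intermediate image is 36.13 cm to the right of lens 1, which is 86.0 − (36.13) = 49.87 cm to the left of lens 2, so d_o2 = +49.87 cm.
Lens 2: 1/d_i2 = 1/f₂ − 1/d_o2 = 1/(25.0) − 1/(49.87) = 0.01995, so d_i2 = 50.1 cm.
The final image is real, 50.1 cm to the right of lens 2 (overall magnification ≈ 0.18).

50.1 cm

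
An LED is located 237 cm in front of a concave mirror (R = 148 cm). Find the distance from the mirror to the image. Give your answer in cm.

f = R/2 = 148/2 = 74.00 cm.
Mirror equation: 1/s_i = 1/f − 1/s_o = 1/(74.00) − 1/(237) = 0.01351 − 0.004219 = 0.009294, so s_i = 108 cm.
The image is real, inverted and reduced, in front of the mirror.

108 cm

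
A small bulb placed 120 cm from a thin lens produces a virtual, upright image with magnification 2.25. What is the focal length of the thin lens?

f = 216 cm (converging)

m = −d_i/d_o ⇒ d_i = −m·d_o = −(+2.25)·(120) = -270.0 cm.
1/f = 1/d_o + 1/d_i = 1/(120) + 1/(-270.0) = 0.004630, so f = 216 cm.
Since f is positive, the thin lens is converging.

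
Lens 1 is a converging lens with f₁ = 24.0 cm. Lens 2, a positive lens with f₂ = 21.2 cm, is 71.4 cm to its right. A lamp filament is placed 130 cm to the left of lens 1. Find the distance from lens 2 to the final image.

Lens 1: 1/d_i1 = 1/f₁ − 1/d_o1 = 1/(24.0) − 1/(130) = 0.03397, so d_i1 = 29.43 cm.
The intermediate image is 29.43 cm to the right of lens 1, which is 71.4 − (29.43) = 41.97 cm to the left of lens 2, so d_o2 = +41.97 cm.
Lens 2: 1/d_i2 = 1/f₂ − 1/d_o2 = 1/(21.2) − 1/(41.97) = 0.02334, so d_i2 = 42.8 cm.
The final image is real, 42.8 cm to the right of lens 2 (overall magnification ≈ 0.23).

42.8 cm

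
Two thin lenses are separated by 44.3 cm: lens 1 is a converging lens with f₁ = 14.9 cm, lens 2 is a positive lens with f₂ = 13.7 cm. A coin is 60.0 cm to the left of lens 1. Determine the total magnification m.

m = +0.420

Lens 1: 1/d_i1 = 1/(14.9) − 1/(60.0) = 0.05045, so d_i1 = 19.82 cm; m₁ = −d_i1/d_o1 = -0.3303.
d_o2 = 44.3 − (19.82) = 24.48 cm.
Lens 2: 1/d_i2 = 1/(13.7) − 1/(24.48) = 0.03214, so d_i2 = 31.11 cm; m₂ = −d_i2/d_o2 = -1.271.
m = m₁·m₂ = (-0.3303)(-1.271) = +0.420.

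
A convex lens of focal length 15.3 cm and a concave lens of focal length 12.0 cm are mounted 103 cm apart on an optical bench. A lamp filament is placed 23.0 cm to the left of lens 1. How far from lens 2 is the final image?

9.92 cm

Lens 1: 1/d_i1 = 1/f₁ − 1/d_o1 = 1/(15.3) − 1/(23.0) = 0.02188, so d_i1 = 45.70 cm.
The intermediate image is 45.70 cm to the right of lens 1, which is 103 − (45.70) = 57.30 cm to the left of lens 2, so d_o2 = +57.30 cm.
Lens 2 is diverging, so f₂ = −12.0 cm.
Lens 2: 1/d_i2 = 1/f₂ − 1/d_o2 = 1/(-12.0) − 1/(57.30) = -0.1008, so d_i2 = -9.92 cm.
The final image is virtual, 9.92 cm to the left of lens 2 (overall magnification ≈ -0.34).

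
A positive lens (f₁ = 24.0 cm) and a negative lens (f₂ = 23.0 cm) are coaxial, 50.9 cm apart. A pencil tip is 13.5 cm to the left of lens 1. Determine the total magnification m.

Lens 1: 1/d_i1 = 1/(24.0) − 1/(13.5) = -0.03241, so d_i1 = -30.86 cm; m₁ = −d_i1/d_o1 = +2.286.
d_o2 = 50.9 − (-30.86) = 81.76 cm.
f₂ = −23.0 cm (diverging).
Lens 2: 1/d_i2 = 1/(-23.0) − 1/(81.76) = -0.05571, so d_i2 = -17.95 cm; m₂ = −d_i2/d_o2 = +0.2195.
m = m₁·m₂ = (+2.286)(+0.2195) = +0.502.

m = +0.502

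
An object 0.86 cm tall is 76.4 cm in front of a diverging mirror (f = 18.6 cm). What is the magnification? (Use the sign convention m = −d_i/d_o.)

m = +0.196

For a diverging mirror, f = -18.6 cm.
1/d_i = 1/f − 1/d_o = 1/(-18.60) − 1/(76.4) = -0.06685, so d_i = -14.96 cm.
m = −d_i/d_o = −(-14.96)/(76.4) = +0.196.
The image is virtual, upright and reduced, behind the mirror.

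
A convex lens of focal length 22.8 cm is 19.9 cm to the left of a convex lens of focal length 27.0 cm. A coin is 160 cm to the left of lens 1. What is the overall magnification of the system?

m = -0.133

Lens 1: 1/d_i1 = 1/(22.8) − 1/(160) = 0.03761, so d_i1 = 26.59 cm; m₁ = −d_i1/d_o1 = -0.1662.
d_o2 = 19.9 − (26.59) = -6.690 cm (virtual object).
Lens 2: 1/d_i2 = 1/(27.0) − 1/(-6.690) = 0.1865, so d_i2 = 5.362 cm; m₂ = −d_i2/d_o2 = +0.8014.
m = m₁·m₂ = (-0.1662)(+0.8014) = -0.133.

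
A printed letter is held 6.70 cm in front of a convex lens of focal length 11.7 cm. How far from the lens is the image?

15.7 cm

Lens equation: 1/d_i = 1/f − 1/d_o = 1/(11.70) − 1/(6.70) = 0.08547 − 0.1493 = -0.06378, so d_i = -15.7 cm.
The image is virtual, upright and enlarged, on the same side as the object.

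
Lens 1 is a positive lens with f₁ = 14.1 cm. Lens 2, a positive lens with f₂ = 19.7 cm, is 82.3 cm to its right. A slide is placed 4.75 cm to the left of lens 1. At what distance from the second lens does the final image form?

25.3 cm

Lens 1: 1/d_i1 = 1/f₁ − 1/d_o1 = 1/(14.1) − 1/(4.75) = -0.1396, so d_i1 = -7.163 cm.
The intermediate image is 7.163 cm to the left of lens 1 (virtual), which is 82.3 − (-7.163) = 89.46 cm to the left of lens 2, so d_o2 = +89.46 cm.
Lens 2: 1/d_i2 = 1/f₂ − 1/d_o2 = 1/(19.7) − 1/(89.46) = 0.03958, so d_i2 = 25.3 cm.
The final image is real, 25.3 cm to the right of lens 2 (overall magnification ≈ -0.43).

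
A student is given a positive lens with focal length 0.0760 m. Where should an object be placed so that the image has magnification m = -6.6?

m = −d_i/d_o ⇒ d_i = −m·d_o.
1/f = 1/d_o + 1/d_i = 1/d_o − 1/(m·d_o) = (1 − 1/m)/d_o, so d_o = f(1 − 1/m) = (0.07600)(1 − 1/(-6.6)) = 0.0875 m.

0.0875 m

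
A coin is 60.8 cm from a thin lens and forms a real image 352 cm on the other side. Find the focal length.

f = 51.8 cm (converging)

Real image ⇒ d_i = +352 cm.
1/f = 1/d_o + 1/d_i = 1/(60.8) + 1/(352) = 0.01929, so f = 51.8 cm.
Since f is positive, the thin lens is converging.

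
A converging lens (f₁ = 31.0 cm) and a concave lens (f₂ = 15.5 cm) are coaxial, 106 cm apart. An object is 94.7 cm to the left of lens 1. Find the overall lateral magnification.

Lens 1: 1/d_i1 = 1/(31.0) − 1/(94.7) = 0.02170, so d_i1 = 46.09 cm; m₁ = −d_i1/d_o1 = -0.4867.
d_o2 = 106 − (46.09) = 59.91 cm.
f₂ = −15.5 cm (diverging).
Lens 2: 1/d_i2 = 1/(-15.5) − 1/(59.91) = -0.08121, so d_i2 = -12.31 cm; m₂ = −d_i2/d_o2 = +0.2055.
m = m₁·m₂ = (-0.4867)(+0.2055) = -0.100.

m = -0.100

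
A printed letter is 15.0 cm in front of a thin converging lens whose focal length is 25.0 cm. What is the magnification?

m = +2.50

1/d_i = 1/f − 1/d_o = 1/(25.00) − 1/(15.0) = -0.02667, so d_i = -37.50 cm.
m = −d_i/d_o = −(-37.50)/(15.0) = +2.50.
The image is virtual, upright and enlarged, on the same side as the object.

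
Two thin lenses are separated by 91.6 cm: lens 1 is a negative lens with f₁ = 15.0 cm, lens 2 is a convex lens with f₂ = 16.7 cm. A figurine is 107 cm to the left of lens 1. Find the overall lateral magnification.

m = -0.0233

f₁ = −15.0 cm (diverging).
Lens 1: 1/d_i1 = 1/(-15.0) − 1/(107) = -0.07601, so d_i1 = -13.16 cm; m₁ = −d_i1/d_o1 = +0.1230.
d_o2 = 91.6 − (-13.16) = 104.8 cm.
Lens 2: 1/d_i2 = 1/(16.7) − 1/(104.8) = 0.05034, so d_i2 = 19.87 cm; m₂ = −d_i2/d_o2 = -0.1896.
m = m₁·m₂ = (+0.1230)(-0.1896) = -0.0233.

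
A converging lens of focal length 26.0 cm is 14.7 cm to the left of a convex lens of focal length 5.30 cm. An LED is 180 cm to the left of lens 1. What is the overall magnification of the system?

m = -0.0426

Lens 1: 1/d_i1 = 1/(26.0) − 1/(180) = 0.03291, so d_i1 = 30.39 cm; m₁ = −d_i1/d_o1 = -0.1688.
d_o2 = 14.7 − (30.39) = -15.69 cm (virtual object).
Lens 2: 1/d_i2 = 1/(5.30) − 1/(-15.69) = 0.2524, so d_i2 = 3.962 cm; m₂ = −d_i2/d_o2 = +0.2525.
m = m₁·m₂ = (-0.1688)(+0.2525) = -0.0426.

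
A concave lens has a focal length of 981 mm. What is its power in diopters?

P = -1.02 D

For a concave lens, f = −981 mm.
f = -98.1 cm = -0.981 m.
P = 1/f = 1/(-0.981 m) = -1.02 D.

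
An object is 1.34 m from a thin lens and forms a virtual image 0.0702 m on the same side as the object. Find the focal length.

f = -0.0741 m (diverging)

Virtual image ⇒ d_i = −0.0702 m.
1/f = 1/d_o + 1/d_i = 1/(1.34) + 1/(-0.0702) = -13.50, so f = -0.0741 m.
Since f is negative, the thin lens is diverging.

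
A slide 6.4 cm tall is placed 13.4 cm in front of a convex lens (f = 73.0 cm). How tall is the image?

7.84 cm

1/d_i = 1/f − 1/d_o = 1/(73.00) − 1/(13.4) = -0.06093, so d_i = -16.41 cm.
m = −d_i/d_o = +1.225.
|h_i| = |m|·h_o = 1.225 × 6.4 = 7.84 cm. The image is virtual, upright and enlarged, on the same side as the object.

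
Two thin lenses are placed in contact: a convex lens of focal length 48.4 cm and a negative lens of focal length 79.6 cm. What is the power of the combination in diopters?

P₁ = 1/f₁ = 1/(0.484 m) = +2.066 D; P₂ = 1/f₂ = 1/(-0.796 m) = -1.256 D.
For thin lenses in contact, P = P₁ + P₂ = (+2.066) + (-1.256) = +0.810 D.

P = +0.810 D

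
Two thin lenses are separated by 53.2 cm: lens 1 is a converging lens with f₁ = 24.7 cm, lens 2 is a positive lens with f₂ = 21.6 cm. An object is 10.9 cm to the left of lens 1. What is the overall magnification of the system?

m = -0.756

Lens 1: 1/d_i1 = 1/(24.7) − 1/(10.9) = -0.05126, so d_i1 = -19.51 cm; m₁ = −d_i1/d_o1 = +1.790.
d_o2 = 53.2 − (-19.51) = 72.71 cm.
Lens 2: 1/d_i2 = 1/(21.6) − 1/(72.71) = 0.03254, so d_i2 = 30.73 cm; m₂ = −d_i2/d_o2 = -0.4226.
m = m₁·m₂ = (+1.790)(-0.4226) = -0.756.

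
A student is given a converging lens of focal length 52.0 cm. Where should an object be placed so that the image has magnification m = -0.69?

m = −d_i/d_o ⇒ d_i = −m·d_o.
1/f = 1/d_o + 1/d_i = 1/d_o − 1/(m·d_o) = (1 − 1/m)/d_o, so d_o = f(1 − 1/m) = (52.00)(1 − 1/(-0.69)) = 127 cm.

127 cm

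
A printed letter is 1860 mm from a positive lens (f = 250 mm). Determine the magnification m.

m = -0.155

1/d_i = 1/f − 1/d_o = 1/(250.0) − 1/(1860) = 0.003462, so d_i = 288.8 mm.
m = −d_i/d_o = −(288.8)/(1860) = -0.155.
The image is real, inverted and reduced, on the far side of the lens.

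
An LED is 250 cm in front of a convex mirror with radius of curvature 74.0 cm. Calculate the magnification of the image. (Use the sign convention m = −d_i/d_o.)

m = +0.129

f = R/2 = 74.0/2 = 37.00 cm; for a convex mirror, f = -37.00 cm.
1/d_i = 1/f − 1/d_o = 1/(-37.00) − 1/(250) = -0.03103, so d_i = -32.23 cm.
m = −d_i/d_o = −(-32.23)/(250) = +0.129.
The image is virtual, upright and reduced, behind the mirror.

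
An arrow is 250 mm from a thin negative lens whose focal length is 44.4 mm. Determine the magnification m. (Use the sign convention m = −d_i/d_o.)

m = +0.151

For a negative lens, f = -44.4 mm.
1/d_i = 1/f − 1/d_o = 1/(-44.40) − 1/(250) = -0.02652, so d_i = -37.70 mm.
m = −d_i/d_o = −(-37.70)/(250) = +0.151.
The image is virtual, upright and reduced, on the same side as the object.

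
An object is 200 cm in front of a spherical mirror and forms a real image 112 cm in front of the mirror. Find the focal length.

f = 71.8 cm (concave)

Real image ⇒ d_i = +112 cm.
1/f = 1/d_o + 1/d_i = 1/(200) + 1/(112) = 0.01393, so f = 71.8 cm.
Since f is positive, the spherical mirror is concave.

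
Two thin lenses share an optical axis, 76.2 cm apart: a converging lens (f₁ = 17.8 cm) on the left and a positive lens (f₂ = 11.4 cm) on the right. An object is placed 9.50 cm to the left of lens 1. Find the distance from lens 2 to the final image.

Lens 1: 1/d_i1 = 1/f₁ − 1/d_o1 = 1/(17.8) − 1/(9.50) = -0.04908, so d_i1 = -20.37 cm.
The intermediate image is 20.37 cm to the left of lens 1 (virtual), which is 76.2 − (-20.37) = 96.57 cm to the left of lens 2, so d_o2 = +96.57 cm.
Lens 2: 1/d_i2 = 1/f₂ − 1/d_o2 = 1/(11.4) − 1/(96.57) = 0.07736, so d_i2 = 12.9 cm.
The final image is real, 12.9 cm to the right of lens 2 (overall magnification ≈ -0.29).

12.9 cm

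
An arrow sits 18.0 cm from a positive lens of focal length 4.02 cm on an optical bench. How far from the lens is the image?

Lens equation: 1/s_i = 1/f − 1/s_o = 1/(4.020) − 1/(18.0) = 0.2488 − 0.05556 = 0.1932, so s_i = 5.18 cm.
The image is real, inverted and reduced, on the far side of the lens.

5.18 cm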